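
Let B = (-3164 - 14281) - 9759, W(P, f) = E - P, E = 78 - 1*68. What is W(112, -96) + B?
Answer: -27306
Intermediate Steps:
E = 10 (E = 78 - 68 = 10)
W(P, f) = 10 - P
B = -27204 (B = -17445 - 9759 = -27204)
W(112, -96) + B = (10 - 1*112) - 27204 = (10 - 112) - 27204 = -102 - 27204 = -27306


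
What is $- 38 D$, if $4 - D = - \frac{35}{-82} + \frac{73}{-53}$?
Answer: $- \frac{408785}{2173} \approx -188.12$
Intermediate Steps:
$D = \frac{21515}{4346}$ ($D = 4 - \left(- \frac{35}{-82} + \frac{73}{-53}\right) = 4 - \left(\left(-35\right) \left(- \frac{1}{82}\right) + 73 \left(- \frac{1}{53}\right)\right) = 4 - \left(\frac{35}{82} - \frac{73}{53}\right) = 4 - - \frac{4131}{4346} = 4 + \frac{4131}{4346} = \frac{21515}{4346} \approx 4.9505$)
$- 38 D = \left(-38\right) \frac{21515}{4346} = - \frac{408785}{2173}$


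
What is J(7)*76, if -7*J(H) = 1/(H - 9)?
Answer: 38/7 ≈ 5.4286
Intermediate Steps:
J(H) = -1/(7*(-9 + H)) (J(H) = -1/(7*(H - 9)) = -1/(7*(-9 + H)))
J(7)*76 = -1/(-63 + 7*7)*76 = -1/(-63 + 49)*76 = -1/(-14)*76 = -1*(-1/14)*76 = (1/14)*76 = 38/7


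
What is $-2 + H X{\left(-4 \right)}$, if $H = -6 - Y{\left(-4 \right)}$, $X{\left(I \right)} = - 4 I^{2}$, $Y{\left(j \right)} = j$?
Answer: $126$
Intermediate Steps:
$H = -2$ ($H = -6 - -4 = -6 + 4 = -2$)
$-2 + H X{\left(-4 \right)} = -2 - 2 \left(- 4 \left(-4\right)^{2}\right) = -2 - 2 \left(\left(-4\right) 16\right) = -2 - -128 = -2 + 128 = 126$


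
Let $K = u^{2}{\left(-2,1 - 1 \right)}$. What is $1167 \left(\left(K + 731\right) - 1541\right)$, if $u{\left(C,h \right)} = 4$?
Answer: $-926598$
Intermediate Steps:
$K = 16$ ($K = 4^{2} = 16$)
$1167 \left(\left(K + 731\right) - 1541\right) = 1167 \left(\left(16 + 731\right) - 1541\right) = 1167 \left(747 - 1541\right) = 1167 \left(-794\right) = -926598$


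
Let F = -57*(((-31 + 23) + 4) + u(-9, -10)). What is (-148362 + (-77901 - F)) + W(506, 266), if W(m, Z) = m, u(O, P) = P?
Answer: -226555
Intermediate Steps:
F = 798 (F = -57*(((-31 + 23) + 4) - 10) = -57*((-8 + 4) - 10) = -57*(-4 - 10) = -57*(-14) = 798)
(-148362 + (-77901 - F)) + W(506, 266) = (-148362 + (-77901 - 1*798)) + 506 = (-148362 + (-77901 - 798)) + 506 = (-148362 - 78699) + 506 = -227061 + 506 = -226555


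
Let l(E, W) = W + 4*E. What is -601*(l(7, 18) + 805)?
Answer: -511451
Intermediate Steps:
-601*(l(7, 18) + 805) = -601*((18 + 4*7) + 805) = -601*((18 + 28) + 805) = -601*(46 + 805) = -601*851 = -511451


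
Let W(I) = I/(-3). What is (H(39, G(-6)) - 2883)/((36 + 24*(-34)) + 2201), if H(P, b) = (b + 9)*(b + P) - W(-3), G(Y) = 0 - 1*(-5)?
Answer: -324/203 ≈ -1.5961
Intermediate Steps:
W(I) = -I/3 (W(I) = I*(-⅓) = -I/3)
G(Y) = 5 (G(Y) = 0 + 5 = 5)
H(P, b) = -1 + (9 + b)*(P + b) (H(P, b) = (b + 9)*(b + P) - (-1)*(-3)/3 = (9 + b)*(P + b) - 1*1 = (9 + b)*(P + b) - 1 = -1 + (9 + b)*(P + b))
(H(39, G(-6)) - 2883)/((36 + 24*(-34)) + 2201) = ((-1 + 5² + 9*39 + 9*5 + 39*5) - 2883)/((36 + 24*(-34)) + 2201) = ((-1 + 25 + 351 + 45 + 195) - 2883)/((36 - 816) + 2201) = (615 - 2883)/(-780 + 2201) = -2268/1421 = -2268*1/1421 = -324/203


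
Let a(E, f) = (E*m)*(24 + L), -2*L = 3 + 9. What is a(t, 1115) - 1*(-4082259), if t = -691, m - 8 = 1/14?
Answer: 27873066/7 ≈ 3.9819e+6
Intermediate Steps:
m = 113/14 (m = 8 + 1/14 = 113/14 ≈ 8.0714)
L = -6 (L = -(3 + 9)/2 = -½*12 = -6)
a(E, f) = 1017*E/7 (a(E, f) = (E*(113/14))*(24 - 6) = (113*E/14)*18 = 1017*E/7)
a(t, 1115) - 1*(-4082259) = (1017/7)*(-691) - 1*(-4082259) = -702747/7 + 4082259 = 27873066/7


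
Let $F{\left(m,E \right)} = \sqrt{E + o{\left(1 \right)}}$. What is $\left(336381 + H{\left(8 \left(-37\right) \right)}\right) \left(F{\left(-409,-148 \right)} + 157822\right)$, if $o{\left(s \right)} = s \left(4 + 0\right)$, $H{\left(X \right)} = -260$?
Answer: $53047288462 + 4033452 i \approx 5.3047 \cdot 10^{10} + 4.0335 \cdot 10^{6} i$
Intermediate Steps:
$o{\left(s \right)} = 4 s$ ($o{\left(s \right)} = s 4 = 4 s$)
$F{\left(m,E \right)} = \sqrt{4 + E}$ ($F{\left(m,E \right)} = \sqrt{E + 4 \cdot 1} = \sqrt{E + 4} = \sqrt{4 + E}$)
$\left(336381 + H{\left(8 \left(-37\right) \right)}\right) \left(F{\left(-409,-148 \right)} + 157822\right) = \left(336381 - 260\right) \left(\sqrt{4 - 148} + 157822\right) = 336121 \left(\sqrt{-144} + 157822\right) = 336121 \left(12 i + 157822\right) = 336121 \left(157822 + 12 i\right) = 53047288462 + 4033452 i$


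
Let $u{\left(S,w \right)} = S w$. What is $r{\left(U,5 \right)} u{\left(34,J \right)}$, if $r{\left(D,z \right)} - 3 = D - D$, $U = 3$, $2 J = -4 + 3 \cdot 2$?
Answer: $102$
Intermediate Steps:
$J = 1$ ($J = \frac{-4 + 3 \cdot 2}{2} = \frac{-4 + 6}{2} = \frac{1}{2} \cdot 2 = 1$)
$r{\left(D,z \right)} = 3$ ($r{\left(D,z \right)} = 3 + \left(D - D\right) = 3 + 0 = 3$)
$r{\left(U,5 \right)} u{\left(34,J \right)} = 3 \cdot 34 \cdot 1 = 3 \cdot 34 = 102$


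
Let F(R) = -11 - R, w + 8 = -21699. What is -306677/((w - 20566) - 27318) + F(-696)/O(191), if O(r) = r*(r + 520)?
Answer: 13898237704/3150175797 ≈ 4.4119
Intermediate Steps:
w = -21707 (w = -8 - 21699 = -21707)
O(r) = r*(520 + r)
-306677/((w - 20566) - 27318) + F(-696)/O(191) = -306677/((-21707 - 20566) - 27318) + (-11 - 1*(-696))/((191*(520 + 191))) = -306677/(-42273 - 27318) + (-11 + 696)/((191*711)) = -306677/(-69591) + 685/135801 = -306677*(-1/69591) + 685*(1/135801) = 306677/69591 + 685/135801 = 13898237704/3150175797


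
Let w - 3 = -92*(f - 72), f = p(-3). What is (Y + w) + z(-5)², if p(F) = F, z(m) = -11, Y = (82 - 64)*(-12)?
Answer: 6808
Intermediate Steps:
Y = -216 (Y = 18*(-12) = -216)
f = -3
w = 6903 (w = 3 - 92*(-3 - 72) = 3 - 92*(-75) = 3 + 6900 = 6903)
(Y + w) + z(-5)² = (-216 + 6903) + (-11)² = 6687 + 121 = 6808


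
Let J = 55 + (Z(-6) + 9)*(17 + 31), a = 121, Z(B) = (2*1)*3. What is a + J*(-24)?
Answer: -18479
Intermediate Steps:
Z(B) = 6 (Z(B) = 2*3 = 6)
J = 775 (J = 55 + (6 + 9)*(17 + 31) = 55 + 15*48 = 55 + 720 = 775)
a + J*(-24) = 121 + 775*(-24) = 121 - 18600 = -18479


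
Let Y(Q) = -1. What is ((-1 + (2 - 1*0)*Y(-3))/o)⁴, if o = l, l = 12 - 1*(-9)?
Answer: 1/2401 ≈ 0.00041649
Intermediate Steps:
l = 21 (l = 12 + 9 = 21)
o = 21
((-1 + (2 - 1*0)*Y(-3))/o)⁴ = ((-1 + (2 - 1*0)*(-1))/21)⁴ = ((-1 + (2 + 0)*(-1))*(1/21))⁴ = ((-1 + 2*(-1))*(1/21))⁴ = ((-1 - 2)*(1/21))⁴ = (-3*1/21)⁴ = (-⅐)⁴ = 1/2401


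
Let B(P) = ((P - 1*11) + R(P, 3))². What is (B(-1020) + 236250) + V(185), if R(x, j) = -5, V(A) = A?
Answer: 1309731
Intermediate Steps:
B(P) = (-16 + P)² (B(P) = ((P - 1*11) - 5)² = ((P - 11) - 5)² = ((-11 + P) - 5)² = (-16 + P)²)
(B(-1020) + 236250) + V(185) = ((-16 - 1020)² + 236250) + 185 = ((-1036)² + 236250) + 185 = (1073296 + 236250) + 185 = 1309546 + 185 = 1309731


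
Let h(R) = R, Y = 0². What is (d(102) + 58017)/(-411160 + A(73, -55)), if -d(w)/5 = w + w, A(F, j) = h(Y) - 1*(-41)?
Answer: -56997/411119 ≈ -0.13864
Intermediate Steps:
Y = 0
A(F, j) = 41 (A(F, j) = 0 - 1*(-41) = 0 + 41 = 41)
d(w) = -10*w (d(w) = -5*(w + w) = -10*w)
(d(102) + 58017)/(-411160 + A(73, -55)) = (-10*102 + 58017)/(-411160 + 41) = (-1020 + 58017)/(-411119) = 56997*(-1/411119) = -56997/411119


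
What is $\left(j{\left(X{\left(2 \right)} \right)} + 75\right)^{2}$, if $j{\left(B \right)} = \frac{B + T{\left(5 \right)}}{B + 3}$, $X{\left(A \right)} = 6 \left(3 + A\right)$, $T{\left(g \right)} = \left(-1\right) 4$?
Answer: $\frac{6255001}{1089} \approx 5743.8$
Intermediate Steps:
$T{\left(g \right)} = -4$
$X{\left(A \right)} = 18 + 6 A$
$j{\left(B \right)} = \frac{-4 + B}{3 + B}$ ($j{\left(B \right)} = \frac{B - 4}{B + 3} = \frac{-4 + B}{3 + B}$)
$\left(j{\left(X{\left(2 \right)} \right)} + 75\right)^{2} = \left(\frac{-4 + \left(18 + 6 \cdot 2\right)}{3 + \left(18 + 6 \cdot 2\right)} + 75\right)^{2} = \left(\frac{-4 + \left(18 + 12\right)}{3 + \left(18 + 12\right)} + 75\right)^{2} = \left(\frac{-4 + 30}{3 + 30} + 75\right)^{2} = \left(\frac{1}{33} \cdot 26 + 75\right)^{2} = \left(\frac{26}{33} + 75\right)^{2} = \left(\frac{2501}{33}\right)^{2} = \frac{6255001}{1089}$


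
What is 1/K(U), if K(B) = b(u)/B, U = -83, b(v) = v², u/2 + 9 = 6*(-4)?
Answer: -83/4356 ≈ -0.019054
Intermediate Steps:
u = -66 (u = -18 + 2*(6*(-4)) = -18 + 2*(-24) = -18 - 48 = -66)
K(B) = 4356/B (K(B) = (-66)²/B = 4356/B)
1/K(U) = 1/(4356/(-83)) = 1/(4356*(-1/83)) = 1/(-4356/83) = -83/4356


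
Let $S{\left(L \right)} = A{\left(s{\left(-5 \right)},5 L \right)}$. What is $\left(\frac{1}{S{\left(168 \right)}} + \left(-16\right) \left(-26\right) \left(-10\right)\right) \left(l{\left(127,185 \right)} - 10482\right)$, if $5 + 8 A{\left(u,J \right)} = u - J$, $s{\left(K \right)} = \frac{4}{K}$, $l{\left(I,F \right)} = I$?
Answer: $\frac{182172201400}{4229} \approx 4.3077 \cdot 10^{7}$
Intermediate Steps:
$A{\left(u,J \right)} = - \frac{5}{8} - \frac{J}{8} + \frac{u}{8}$ ($A{\left(u,J \right)} = - \frac{5}{8} + \frac{u - J}{8} = - \frac{5}{8} - \left(- \frac{u}{8} + \frac{J}{8}\right) = - \frac{5}{8} - \frac{J}{8} + \frac{u}{8}$)
$S{\left(L \right)} = - \frac{29}{40} - \frac{5 L}{8}$ ($S{\left(L \right)} = - \frac{5}{8} - \frac{5 L}{8} + \frac{4 \frac{1}{-5}}{8} = - \frac{5}{8} - \frac{5 L}{8} + \frac{4 \left(- \frac{1}{5}\right)}{8} = - \frac{5}{8} - \frac{5 L}{8} + \frac{1}{8} \left(- \frac{4}{5}\right) = - \frac{5}{8} - \frac{5 L}{8} - \frac{1}{10} = - \frac{29}{40} - \frac{5 L}{8}$)
$\left(\frac{1}{S{\left(168 \right)}} + \left(-16\right) \left(-26\right) \left(-10\right)\right) \left(l{\left(127,185 \right)} - 10482\right) = \left(\frac{1}{- \frac{29}{40} - 105} + \left(-16\right) \left(-26\right) \left(-10\right)\right) \left(127 - 10482\right) = \left(\frac{1}{- \frac{29}{40} - 105} + 416 \left(-10\right)\right) \left(-10355\right) = \left(\frac{1}{- \frac{4229}{40}} - 4160\right) \left(-10355\right) = \left(- \frac{40}{4229} - 4160\right) \left(-10355\right) = \left(- \frac{17592680}{4229}\right) \left(-10355\right) = \frac{182172201400}{4229}$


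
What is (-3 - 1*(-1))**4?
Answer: 16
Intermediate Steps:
(-3 - 1*(-1))**4 = (-3 + 1)**4 = (-2)**4 = 16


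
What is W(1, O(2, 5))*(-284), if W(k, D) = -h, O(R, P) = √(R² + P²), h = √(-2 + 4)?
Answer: 284*√2 ≈ 401.64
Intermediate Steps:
h = √2 ≈ 1.4142
O(R, P) = √(P² + R²)
W(k, D) = -√2
W(1, O(2, 5))*(-284) = -√2*(-284) = 284*√2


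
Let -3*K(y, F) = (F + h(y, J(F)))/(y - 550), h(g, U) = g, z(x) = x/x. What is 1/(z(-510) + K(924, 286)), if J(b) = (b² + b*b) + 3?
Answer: -51/4 ≈ -12.750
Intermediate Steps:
z(x) = 1
J(b) = 3 + 2*b² (J(b) = (b² + b²) + 3 = 2*b² + 3 = 3 + 2*b²)
K(y, F) = -(F + y)/(3*(-550 + y)) (K(y, F) = -(F + y)/(3*(y - 550)) = -(F + y)/(3*(-550 + y)))
1/(z(-510) + K(924, 286)) = 1/(1 + (-1*286 - 1*924)/(3*(-550 + 924))) = 1/(1 + (⅓)*(-286 - 924)/374) = 1/(1 + (⅓)*(1/374)*(-1210)) = 1/(1 - 55/51) = 1/(-4/51) = -51/4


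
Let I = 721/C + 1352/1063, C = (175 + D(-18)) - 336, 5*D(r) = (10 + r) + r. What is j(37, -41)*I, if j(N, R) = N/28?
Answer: -100218311/24733884 ≈ -4.0519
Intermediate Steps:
D(r) = 2 + 2*r/5 (D(r) = ((10 + r) + r)/5 = (10 + 2*r)/5 = 2 + 2*r/5)
C = -831/5 (C = (175 + (2 + (2/5)*(-18))) - 336 = (175 + (2 - 36/5)) - 336 = (175 - 26/5) - 336 = 849/5 - 336 = -831/5 ≈ -166.20)
j(N, R) = N/28 (j(N, R) = N*(1/28) = N/28)
I = -2708603/883353 (I = 721/(-831/5) + 1352/1063 = 721*(-5/831) + 1352*(1/1063) = -3605/831 + 1352/1063 = -2708603/883353 ≈ -3.0663)
j(37, -41)*I = ((1/28)*37)*(-2708603/883353) = (37/28)*(-2708603/883353) = -100218311/24733884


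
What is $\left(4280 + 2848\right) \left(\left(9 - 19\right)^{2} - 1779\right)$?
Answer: $-11967912$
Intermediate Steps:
$\left(4280 + 2848\right) \left(\left(9 - 19\right)^{2} - 1779\right) = 7128 \left(\left(-10\right)^{2} - 1779\right) = 7128 \left(100 - 1779\right) = 7128 \left(-1679\right) = -11967912$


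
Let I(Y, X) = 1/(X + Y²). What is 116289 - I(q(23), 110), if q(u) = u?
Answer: 74308670/639 ≈ 1.1629e+5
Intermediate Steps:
116289 - I(q(23), 110) = 116289 - 1/(110 + 23²) = 116289 - 1/(110 + 529) = 116289 - 1/639 = 74308670/639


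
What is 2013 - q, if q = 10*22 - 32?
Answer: 1825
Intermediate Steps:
q = 188 (q = 220 - 32 = 188)
2013 - q = 2013 - 1*188 = 2013 - 188 = 1825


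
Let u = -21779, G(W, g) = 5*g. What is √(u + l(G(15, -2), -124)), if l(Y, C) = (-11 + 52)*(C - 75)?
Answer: I*√29938 ≈ 173.03*I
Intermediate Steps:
l(Y, C) = -3075 + 41*C (l(Y, C) = 41*(-75 + C) = -3075 + 41*C)
√(u + l(G(15, -2), -124)) = √(-21779 + (-3075 + 41*(-124))) = √(-21779 + (-3075 - 5084)) = √(-21779 - 8159) = √(-29938) = I*√29938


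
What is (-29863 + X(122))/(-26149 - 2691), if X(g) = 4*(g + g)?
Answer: 28887/28840 ≈ 1.0016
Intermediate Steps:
X(g) = 8*g (X(g) = 4*(2*g) = 8*g)
(-29863 + X(122))/(-26149 - 2691) = (-29863 + 8*122)/(-26149 - 2691) = (-29863 + 976)/(-28840) = -28887*(-1/28840) = 28887/28840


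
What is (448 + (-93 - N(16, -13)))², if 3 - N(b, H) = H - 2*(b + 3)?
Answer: 90601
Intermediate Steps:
N(b, H) = 9 - H + 2*b (N(b, H) = 3 - (H - 2*(b + 3)) = 3 - (H - 2*(3 + b)) = 3 - (H + (-6 - 2*b)) = 3 - (-6 + H - 2*b) = 3 + (6 - H + 2*b) = 9 - H + 2*b)
(448 + (-93 - N(16, -13)))² = (448 + (-93 - (9 - 1*(-13) + 2*16)))² = (448 + (-93 - (9 + 13 + 32)))² = (448 + (-93 - 1*54))² = (448 + (-93 - 54))² = (448 - 147)² = 301² = 90601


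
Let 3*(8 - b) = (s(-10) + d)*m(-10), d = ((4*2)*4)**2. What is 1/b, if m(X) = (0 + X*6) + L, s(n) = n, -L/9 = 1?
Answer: 1/23330 ≈ 4.2863e-5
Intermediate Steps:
L = -9 (L = -9*1 = -9)
d = 1024 (d = (8*4)**2 = 32**2 = 1024)
m(X) = -9 + 6*X (m(X) = (0 + X*6) - 9 = (0 + 6*X) - 9 = 6*X - 9 = -9 + 6*X)
b = 23330 (b = 8 - (-10 + 1024)*(-9 + 6*(-10))/3 = 8 - 338*(-9 - 60) = 8 - 338*(-69) = 8 - 1/3*(-69966) = 8 + 23322 = 23330)
1/b = 1/23330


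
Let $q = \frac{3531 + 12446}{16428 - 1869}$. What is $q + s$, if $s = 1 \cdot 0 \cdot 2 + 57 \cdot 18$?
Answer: $\frac{14953511}{14559} \approx 1027.1$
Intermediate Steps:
$q = \frac{15977}{14559} \approx 1.0974$
$s = 1026$ ($s = 0 \cdot 2 + 1026 = 0 + 1026 = 1026$)
$q + s = \frac{15977}{14559} + 1026 = \frac{14953511}{14559}$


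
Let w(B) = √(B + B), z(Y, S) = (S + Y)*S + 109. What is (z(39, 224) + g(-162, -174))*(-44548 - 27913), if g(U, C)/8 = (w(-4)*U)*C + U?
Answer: -4182811225 - 32680490688*I*√2 ≈ -4.1828e+9 - 4.6217e+10*I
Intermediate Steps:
z(Y, S) = 109 + S*(S + Y) (z(Y, S) = S*(S + Y) + 109 = 109 + S*(S + Y))
w(B) = √2*√B (w(B) = √(2*B) = √2*√B)
g(U, C) = 8*U + 16*I*C*U*√2 (g(U, C) = 8*(((√2*√(-4))*U)*C + U) = 8*(((√2*(2*I))*U)*C + U) = 8*(((2*I*√2)*U)*C + U) = 8*((2*I*U*√2)*C + U) = 8*(2*I*C*U*√2 + U) = 8*(U + 2*I*C*U*√2) = 8*U + 16*I*C*U*√2)
(z(39, 224) + g(-162, -174))*(-44548 - 27913) = ((109 + 224² + 224*39) + 8*(-162)*(1 + 2*I*(-174)*√2))*(-44548 - 27913) = ((109 + 50176 + 8736) + 8*(-162)*(1 - 348*I*√2))*(-72461) = (59021 + (-1296 + 451008*I*√2))*(-72461) = (57725 + 451008*I*√2)*(-72461) = -4182811225 - 32680490688*I*√2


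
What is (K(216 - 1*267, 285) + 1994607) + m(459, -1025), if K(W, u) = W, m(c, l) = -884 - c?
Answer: 1993213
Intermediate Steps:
(K(216 - 1*267, 285) + 1994607) + m(459, -1025) = ((216 - 1*267) + 1994607) + (-884 - 1*459) = ((216 - 267) + 1994607) + (-884 - 459) = (-51 + 1994607) - 1343 = 1994556 - 1343 = 1993213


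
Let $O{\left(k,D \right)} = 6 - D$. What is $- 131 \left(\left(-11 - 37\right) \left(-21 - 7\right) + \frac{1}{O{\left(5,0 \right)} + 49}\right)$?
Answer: $- \frac{9683651}{55} \approx -1.7607 \cdot 10^{5}$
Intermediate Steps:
$- 131 \left(\left(-11 - 37\right) \left(-21 - 7\right) + \frac{1}{O{\left(5,0 \right)} + 49}\right) = - 131 \left(\left(-11 - 37\right) \left(-21 - 7\right) + \frac{1}{\left(6 - 0\right) + 49}\right) = - 131 \left(\left(-48\right) \left(-28\right) + \frac{1}{\left(6 + 0\right) + 49}\right) = - 131 \left(1344 + \frac{1}{6 + 49}\right) = - 131 \left(1344 + \frac{1}{55}\right) = \left(-131\right) \frac{73921}{55} = - \frac{9683651}{55}$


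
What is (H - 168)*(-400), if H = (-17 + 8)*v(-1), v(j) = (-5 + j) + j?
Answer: 42000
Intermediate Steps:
v(j) = -5 + 2*j
H = 63 (H = (-17 + 8)*(-5 + 2*(-1)) = -9*(-5 - 2) = -9*(-7) = 63)
(H - 168)*(-400) = (63 - 168)*(-400) = -105*(-400) = 42000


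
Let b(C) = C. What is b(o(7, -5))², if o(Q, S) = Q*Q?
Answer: 2401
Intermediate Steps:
o(Q, S) = Q²
b(o(7, -5))² = (7²)² = 49² = 2401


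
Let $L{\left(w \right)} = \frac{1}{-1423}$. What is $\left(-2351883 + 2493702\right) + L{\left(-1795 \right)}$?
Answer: $\frac{201808436}{1423} \approx 1.4182 \cdot 10^{5}$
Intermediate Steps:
$L{\left(w \right)} = - \frac{1}{1423}$
$\left(-2351883 + 2493702\right) + L{\left(-1795 \right)} = \left(-2351883 + 2493702\right) - \frac{1}{1423} = 141819 - \frac{1}{1423} = \frac{201808436}{1423}$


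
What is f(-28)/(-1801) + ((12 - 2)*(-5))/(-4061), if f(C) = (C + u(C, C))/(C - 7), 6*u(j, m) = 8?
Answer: 1826074/153591081 ≈ 0.011889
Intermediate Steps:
u(j, m) = 4/3 (u(j, m) = (1/6)*8 = 4/3)
f(C) = (4/3 + C)/(-7 + C) (f(C) = (C + 4/3)/(C - 7) = (4/3 + C)/(-7 + C))
f(-28)/(-1801) + ((12 - 2)*(-5))/(-4061) = ((4/3 - 28)/(-7 - 28))/(-1801) + ((12 - 2)*(-5))/(-4061) = (-80/3/(-35))*(-1/1801) + (10*(-5))*(-1/4061) = -1/35*(-80/3)*(-1/1801) - 50*(-1/4061) = (16/21)*(-1/1801) + 50/4061 = -16/37821 + 50/4061 = 1826074/153591081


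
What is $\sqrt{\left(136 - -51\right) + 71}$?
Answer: $\sqrt{258} \approx 16.062$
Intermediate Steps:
$\sqrt{\left(136 - -51\right) + 71} = \sqrt{\left(136 + 51\right) + 71} = \sqrt{187 + 71} = \sqrt{258}$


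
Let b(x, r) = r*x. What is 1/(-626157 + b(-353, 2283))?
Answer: -1/1432056 ≈ -6.9830e-7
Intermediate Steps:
1/(-626157 + b(-353, 2283)) = 1/(-626157 + 2283*(-353)) = 1/(-626157 - 805899) = 1/(-1432056) = -1/1432056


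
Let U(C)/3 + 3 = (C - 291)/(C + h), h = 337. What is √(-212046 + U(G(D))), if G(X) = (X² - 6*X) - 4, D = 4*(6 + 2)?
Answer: 4*I*√17987779410/1165 ≈ 460.49*I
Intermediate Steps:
D = 32 (D = 4*8 = 32)
G(X) = -4 + X² - 6*X
U(C) = -9 + 3*(-291 + C)/(337 + C) (U(C) = -9 + 3*((C - 291)/(C + 337)) = -9 + 3*((-291 + C)/(337 + C)) = -9 + 3*(-291 + C)/(337 + C))
√(-212046 + U(G(D))) = √(-212046 + 6*(-651 - (-4 + 32² - 6*32))/(337 + (-4 + 32² - 6*32))) = √(-212046 + 6*(-651 - (-4 + 1024 - 192))/(337 + (-4 + 1024 - 192))) = √(-212046 + 6*(-651 - 1*828)/(337 + 828)) = √(-212046 + 6*(-651 - 828)/1165) = √(-212046 + 6*(1/1165)*(-1479)) = √(-212046 - 8874/1165) = √(-247042464/1165) = 4*I*√17987779410/1165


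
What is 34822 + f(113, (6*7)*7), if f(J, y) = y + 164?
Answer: 35280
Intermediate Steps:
f(J, y) = 164 + y
34822 + f(113, (6*7)*7) = 34822 + (164 + (6*7)*7) = 34822 + (164 + 42*7) = 34822 + (164 + 294) = 34822 + 458 = 35280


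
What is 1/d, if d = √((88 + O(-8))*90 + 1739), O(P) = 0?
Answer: √9659/9659 ≈ 0.010175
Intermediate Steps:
d = √9659 (d = √((88 + 0)*90 + 1739) = √(88*90 + 1739) = √(7920 + 1739) = √9659 ≈ 98.280)
1/d = 1/(√9659) = √9659/9659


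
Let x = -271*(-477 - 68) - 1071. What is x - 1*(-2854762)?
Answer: 3001386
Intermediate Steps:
x = 146624 (x = -271*(-545) - 1071 = 147695 - 1071 = 146624)
x - 1*(-2854762) = 146624 - 1*(-2854762) = 146624 + 2854762 = 3001386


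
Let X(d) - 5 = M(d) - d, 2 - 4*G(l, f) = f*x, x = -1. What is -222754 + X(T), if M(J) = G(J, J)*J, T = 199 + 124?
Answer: -787313/4 ≈ -1.9683e+5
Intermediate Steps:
G(l, f) = 1/2 + f/4 (G(l, f) = 1/2 - f*(-1)/4 = 1/2 - (-1)*f/4 = 1/2 + f/4)
T = 323
M(J) = J*(1/2 + J/4) (M(J) = (1/2 + J/4)*J = J*(1/2 + J/4))
X(d) = 5 - d + d*(2 + d)/4 (X(d) = 5 + (d*(2 + d)/4 - d) = 5 + (-d + d*(2 + d)/4) = 5 - d + d*(2 + d)/4)
-222754 + X(T) = -222754 + (5 - 1/2*323 + (1/4)*323**2) = -222754 + (5 - 323/2 + (1/4)*104329) = -222754 + (5 - 323/2 + 104329/4) = -222754 + 103703/4 = -787313/4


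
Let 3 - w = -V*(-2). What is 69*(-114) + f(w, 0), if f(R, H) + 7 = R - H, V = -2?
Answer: -7866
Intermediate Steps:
w = 7 (w = 3 - (-1*(-2))*(-2) = 3 - 2*(-2) = 3 - 1*(-4) = 3 + 4 = 7)
f(R, H) = -7 + R - H (f(R, H) = -7 + (R - H) = -7 + R - H)
69*(-114) + f(w, 0) = 69*(-114) + (-7 + 7 - 1*0) = -7866 + (-7 + 7 + 0) = -7866 + 0 = -7866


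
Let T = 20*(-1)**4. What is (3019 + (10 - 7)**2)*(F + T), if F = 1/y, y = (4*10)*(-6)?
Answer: 3632843/60 ≈ 60547.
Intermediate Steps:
y = -240 (y = 40*(-6) = -240)
T = 20 (T = 20*1 = 20)
F = -1/240 (F = 1/(-240) = -1/240 ≈ -0.0041667)
(3019 + (10 - 7)**2)*(F + T) = (3019 + (10 - 7)**2)*(-1/240 + 20) = (3019 + 3**2)*(4799/240) = (3019 + 9)*(4799/240) = 3028*(4799/240) = 3632843/60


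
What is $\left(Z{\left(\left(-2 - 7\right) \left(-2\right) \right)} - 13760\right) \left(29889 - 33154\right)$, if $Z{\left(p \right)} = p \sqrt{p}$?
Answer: $44926400 - 176310 \sqrt{2} \approx 4.4677 \cdot 10^{7}$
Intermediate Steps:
$Z{\left(p \right)} = p^{\frac{3}{2}}$
$\left(Z{\left(\left(-2 - 7\right) \left(-2\right) \right)} - 13760\right) \left(29889 - 33154\right) = \left(\left(\left(-2 - 7\right) \left(-2\right)\right)^{\frac{3}{2}} - 13760\right) \left(29889 - 33154\right) = \left(\left(\left(-9\right) \left(-2\right)\right)^{\frac{3}{2}} - 13760\right) \left(-3265\right) = \left(18^{\frac{3}{2}} - 13760\right) \left(-3265\right) = \left(54 \sqrt{2} - 13760\right) \left(-3265\right) = \left(-13760 + 54 \sqrt{2}\right) \left(-3265\right) = 44926400 - 176310 \sqrt{2}$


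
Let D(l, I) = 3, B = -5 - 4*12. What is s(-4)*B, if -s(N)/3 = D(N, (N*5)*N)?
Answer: 477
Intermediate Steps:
B = -53 (B = -5 - 48 = -53)
s(N) = -9 (s(N) = -3*3 = -9)
s(-4)*B = -9*(-53) = 477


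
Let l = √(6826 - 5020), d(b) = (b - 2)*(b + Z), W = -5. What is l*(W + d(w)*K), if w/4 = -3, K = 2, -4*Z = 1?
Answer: 338*√1806 ≈ 14364.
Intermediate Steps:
Z = -¼ (Z = -¼*1 = -¼ ≈ -0.25000)
w = -12 (w = 4*(-3) = -12)
d(b) = (-2 + b)*(-¼ + b) (d(b) = (b - 2)*(b - ¼) = (-2 + b)*(-¼ + b))
l = √1806 ≈ 42.497
l*(W + d(w)*K) = √1806*(-5 + (½ + (-12)² - 9/4*(-12))*2) = √1806*(-5 + (½ + 144 + 27)*2) = √1806*(-5 + (343/2)*2) = √1806*(-5 + 343) = √1806*338 = 338*√1806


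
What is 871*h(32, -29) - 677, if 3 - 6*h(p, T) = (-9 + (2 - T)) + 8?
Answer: -9193/2 ≈ -4596.5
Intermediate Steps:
h(p, T) = ⅓ + T/6 (h(p, T) = ½ - ((-9 + (2 - T)) + 8)/6 = ½ - ((-7 - T) + 8)/6 = ½ - (1 - T)/6 = ½ + (-⅙ + T/6) = ⅓ + T/6)
871*h(32, -29) - 677 = 871*(⅓ + (⅙)*(-29)) - 677 = 871*(⅓ - 29/6) - 677 = 871*(-9/2) - 677 = -7839/2 - 677 = -9193/2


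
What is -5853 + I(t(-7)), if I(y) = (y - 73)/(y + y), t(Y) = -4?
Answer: -46747/8 ≈ -5843.4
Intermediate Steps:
I(y) = (-73 + y)/(2*y) (I(y) = (-73 + y)/((2*y)) = (-73 + y)*(1/(2*y)) = (-73 + y)/(2*y))
-5853 + I(t(-7)) = -5853 + (1/2)*(-73 - 4)/(-4) = -5853 + (1/2)*(-1/4)*(-77) = -5853 + 77/8 = -46747/8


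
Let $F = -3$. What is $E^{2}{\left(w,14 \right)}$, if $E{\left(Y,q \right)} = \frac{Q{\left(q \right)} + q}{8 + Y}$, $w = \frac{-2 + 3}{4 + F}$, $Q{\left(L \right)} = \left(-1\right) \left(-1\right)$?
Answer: $\frac{25}{9} \approx 2.7778$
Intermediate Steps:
$Q{\left(L \right)} = 1$
$w = 1$ ($w = \frac{-2 + 3}{4 - 3} = 1 \cdot 1^{-1} = 1 \cdot 1 = 1$)
$E{\left(Y,q \right)} = \frac{1 + q}{8 + Y}$
$E^{2}{\left(w,14 \right)} = \left(\frac{1 + 14}{8 + 1}\right)^{2} = \left(\frac{1}{9} \cdot 15\right)^{2} = \left(\frac{5}{3}\right)^{2} = \frac{25}{9}$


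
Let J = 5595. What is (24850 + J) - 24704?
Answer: 5741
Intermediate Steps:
(24850 + J) - 24704 = (24850 + 5595) - 24704 = 30445 - 24704 = 5741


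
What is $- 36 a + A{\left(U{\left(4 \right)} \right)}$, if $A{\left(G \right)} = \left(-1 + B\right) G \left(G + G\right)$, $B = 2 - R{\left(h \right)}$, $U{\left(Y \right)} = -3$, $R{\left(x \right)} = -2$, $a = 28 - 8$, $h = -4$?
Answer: $-666$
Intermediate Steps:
$a = 20$
$B = 4$ ($B = 2 - -2 = 2 + 2 = 4$)
$A{\left(G \right)} = 6 G^{2}$ ($A{\left(G \right)} = \left(-1 + 4\right) G \left(G + G\right) = 3 G 2 G = 6 G^{2}$)
$- 36 a + A{\left(U{\left(4 \right)} \right)} = \left(-36\right) 20 + 6 \left(-3\right)^{2} = -720 + 6 \cdot 9 = -720 + 54 = -666$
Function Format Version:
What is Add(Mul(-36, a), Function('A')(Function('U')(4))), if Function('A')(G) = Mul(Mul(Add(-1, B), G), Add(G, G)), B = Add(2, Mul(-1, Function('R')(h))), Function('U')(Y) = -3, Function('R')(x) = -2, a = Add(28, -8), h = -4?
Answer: -666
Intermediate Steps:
a = 20
B = 4 (B = Add(2, Mul(-1, -2)) = Add(2, 2) = 4)
Function('A')(G) = Mul(6, Pow(G, 2)) (Function('A')(G) = Mul(Mul(Add(-1, 4), G), Add(G, G)) = Mul(Mul(3, G), Mul(2, G)) = Mul(6, Pow(G, 2)))
Add(Mul(-36, a), Function('A')(Function('U')(4))) = Add(Mul(-36, 20), Mul(6, Pow(-3, 2))) = Add(-720, Mul(6, 9)) = Add(-720, 54) = -666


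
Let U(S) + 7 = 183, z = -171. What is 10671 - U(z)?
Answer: 10495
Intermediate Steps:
U(S) = 176 (U(S) = -7 + 183 = 176)
10671 - U(z) = 10671 - 1*176 = 10671 - 176 = 10495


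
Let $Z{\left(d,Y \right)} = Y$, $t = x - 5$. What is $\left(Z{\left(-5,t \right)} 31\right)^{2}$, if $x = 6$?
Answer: $961$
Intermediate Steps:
$t = 1$ ($t = 6 - 5 = 1$)
$\left(Z{\left(-5,t \right)} 31\right)^{2} = \left(1 \cdot 31\right)^{2} = 31^{2} = 961$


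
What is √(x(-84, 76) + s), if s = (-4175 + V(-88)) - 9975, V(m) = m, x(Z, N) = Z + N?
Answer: I*√14246 ≈ 119.36*I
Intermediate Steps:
x(Z, N) = N + Z
s = -14238 (s = (-4175 - 88) - 9975 = -4263 - 9975 = -14238)
√(x(-84, 76) + s) = √((76 - 84) - 14238) = √(-8 - 14238) = √(-14246) = I*√14246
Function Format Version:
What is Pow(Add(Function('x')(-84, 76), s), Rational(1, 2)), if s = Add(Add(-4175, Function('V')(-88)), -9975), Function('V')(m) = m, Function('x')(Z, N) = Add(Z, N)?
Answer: Mul(I, Pow(14246, Rational(1, 2))) ≈ Mul(119.36, I)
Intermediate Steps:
Function('x')(Z, N) = Add(N, Z)
s = -14238 (s = Add(Add(-4175, -88), -9975) = Add(-4263, -9975) = -14238)
Pow(Add(Function('x')(-84, 76), s), Rational(1, 2)) = Pow(Add(Add(76, -84), -14238), Rational(1, 2)) = Pow(Add(-8, -14238), Rational(1, 2)) = Pow(-14246, Rational(1, 2)) = Mul(I, Pow(14246, Rational(1, 2)))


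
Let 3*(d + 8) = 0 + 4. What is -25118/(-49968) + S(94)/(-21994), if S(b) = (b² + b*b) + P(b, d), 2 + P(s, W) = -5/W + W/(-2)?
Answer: -41336663/137374524 ≈ -0.30090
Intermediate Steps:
d = -20/3 (d = -8 + (0 + 4)/3 = -8 + (⅓)*4 = -8 + 4/3 = -20/3 ≈ -6.6667)
P(s, W) = -2 - 5/W - W/2 (P(s, W) = -2 + (-5/W + W/(-2)) = -2 + (-5/W + W*(-½)) = -2 + (-5/W - W/2) = -2 - 5/W - W/2)
S(b) = 25/12 + 2*b² (S(b) = (b² + b*b) + (-2 - 5/(-20/3) - ½*(-20/3)) = (b² + b²) + (-2 - 5*(-3/20) + 10/3) = 2*b² + (-2 + ¾ + 10/3) = 2*b² + 25/12 = 25/12 + 2*b²)
-25118/(-49968) + S(94)/(-21994) = -25118/(-49968) + (25/12 + 2*94²)/(-21994) = -25118*(-1/49968) + (25/12 + 2*8836)*(-1/21994) = 12559/24984 + (25/12 + 17672)*(-1/21994) = 12559/24984 + (212089/12)*(-1/21994) = 12559/24984 - 212089/263928 = -41336663/137374524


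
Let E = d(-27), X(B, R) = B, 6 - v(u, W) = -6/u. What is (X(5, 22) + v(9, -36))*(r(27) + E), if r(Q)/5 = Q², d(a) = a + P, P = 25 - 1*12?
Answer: 127085/3 ≈ 42362.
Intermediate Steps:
P = 13 (P = 25 - 12 = 13)
v(u, W) = 6 + 6/u (v(u, W) = 6 - (-6)/u = 6 + 6/u)
d(a) = 13 + a (d(a) = a + 13 = 13 + a)
r(Q) = 5*Q²
E = -14 (E = 13 - 27 = -14)
(X(5, 22) + v(9, -36))*(r(27) + E) = (5 + (6 + 6/9))*(5*27² - 14) = (5 + (6 + 6*(⅑)))*(5*729 - 14) = (5 + (6 + ⅔))*(3645 - 14) = (5 + 20/3)*3631 = (35/3)*3631 = 127085/3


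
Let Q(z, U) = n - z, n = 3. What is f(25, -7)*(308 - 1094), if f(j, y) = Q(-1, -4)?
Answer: -3144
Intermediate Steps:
Q(z, U) = 3 - z
f(j, y) = 4 (f(j, y) = 3 - 1*(-1) = 3 + 1 = 4)
f(25, -7)*(308 - 1094) = 4*(308 - 1094) = 4*(-786) = -3144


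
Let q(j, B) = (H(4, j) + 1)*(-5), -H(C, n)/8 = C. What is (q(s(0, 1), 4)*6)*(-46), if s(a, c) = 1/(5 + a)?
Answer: -42780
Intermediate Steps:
H(C, n) = -8*C
q(j, B) = 155 (q(j, B) = (-8*4 + 1)*(-5) = (-32 + 1)*(-5) = -31*(-5) = 155)
(q(s(0, 1), 4)*6)*(-46) = (155*6)*(-46) = 930*(-46) = -42780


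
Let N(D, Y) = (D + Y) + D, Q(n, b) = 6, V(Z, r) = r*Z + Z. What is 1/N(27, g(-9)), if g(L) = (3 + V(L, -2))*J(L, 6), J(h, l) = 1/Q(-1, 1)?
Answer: 1/56 ≈ 0.017857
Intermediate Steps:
V(Z, r) = Z + Z*r (V(Z, r) = Z*r + Z = Z + Z*r)
J(h, l) = ⅙ (J(h, l) = 1/6 = ⅙)
g(L) = ½ - L/6 (g(L) = (3 + L*(1 - 2))*(⅙) = (3 + L*(-1))*(⅙) = (3 - L)*(⅙) = ½ - L/6)
N(D, Y) = Y + 2*D
1/N(27, g(-9)) = 1/((½ - ⅙*(-9)) + 2*27) = 1/((½ + 3/2) + 54) = 1/(2 + 54) = 1/56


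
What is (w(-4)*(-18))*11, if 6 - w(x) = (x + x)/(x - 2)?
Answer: -924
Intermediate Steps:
w(x) = 6 - 2*x/(-2 + x) (w(x) = 6 - (x + x)/(x - 2) = 6 - 2*x/(-2 + x))
(w(-4)*(-18))*11 = ((4*(-3 - 4)/(-2 - 4))*(-18))*11 = ((4*(-7)/(-6))*(-18))*11 = ((4*(-⅙)*(-7))*(-18))*11 = ((14/3)*(-18))*11 = -84*11 = -924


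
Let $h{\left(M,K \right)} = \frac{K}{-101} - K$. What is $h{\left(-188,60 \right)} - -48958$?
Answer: $\frac{4938638}{101} \approx 48897.0$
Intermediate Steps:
$h{\left(M,K \right)} = - \frac{102 K}{101}$ ($h{\left(M,K \right)} = K \left(- \frac{1}{101}\right) - K = - \frac{K}{101} - K = - \frac{102 K}{101}$)
$h{\left(-188,60 \right)} - -48958 = \left(- \frac{102}{101}\right) 60 - -48958 = - \frac{6120}{101} + 48958 = \frac{4938638}{101}$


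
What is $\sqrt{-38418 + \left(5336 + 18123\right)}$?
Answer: $i \sqrt{14959} \approx 122.31 i$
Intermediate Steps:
$\sqrt{-38418 + \left(5336 + 18123\right)} = \sqrt{-38418 + 23459} = \sqrt{-14959} = i \sqrt{14959}$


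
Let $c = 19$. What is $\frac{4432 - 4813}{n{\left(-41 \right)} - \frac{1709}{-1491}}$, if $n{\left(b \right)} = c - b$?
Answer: $- \frac{568071}{91169} \approx -6.231$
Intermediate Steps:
$n{\left(b \right)} = 19 - b$
$\frac{4432 - 4813}{n{\left(-41 \right)} - \frac{1709}{-1491}} = \frac{4432 - 4813}{\left(19 - -41\right) - \frac{1709}{-1491}} = - \frac{381}{\left(19 + 41\right) - - \frac{1709}{1491}} = - \frac{381}{60 + \frac{1709}{1491}} = - \frac{381}{\frac{91169}{1491}} = \left(-381\right) \frac{1491}{91169} = - \frac{568071}{91169}$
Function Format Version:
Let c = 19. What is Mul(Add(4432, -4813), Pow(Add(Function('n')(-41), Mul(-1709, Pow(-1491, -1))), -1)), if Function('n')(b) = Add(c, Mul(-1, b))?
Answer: Rational(-568071, 91169) ≈ -6.2310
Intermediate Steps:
Function('n')(b) = Add(19, Mul(-1, b))
Mul(Add(4432, -4813), Pow(Add(Function('n')(-41), Mul(-1709, Pow(-1491, -1))), -1)) = Mul(Add(4432, -4813), Pow(Add(Add(19, Mul(-1, -41)), Mul(-1709, Pow(-1491, -1))), -1)) = Mul(-381, Pow(Add(Add(19, 41), Mul(-1709, Rational(-1, 1491))), -1)) = Mul(-381, Pow(Add(60, Rational(1709, 1491)), -1)) = Mul(-381, Pow(Rational(91169, 1491), -1)) = Mul(-381, Rational(1491, 91169)) = Rational(-568071, 91169)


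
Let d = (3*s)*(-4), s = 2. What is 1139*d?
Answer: -27336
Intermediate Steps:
d = -24 (d = (3*2)*(-4) = 6*(-4) = -24)
1139*d = 1139*(-24) = -27336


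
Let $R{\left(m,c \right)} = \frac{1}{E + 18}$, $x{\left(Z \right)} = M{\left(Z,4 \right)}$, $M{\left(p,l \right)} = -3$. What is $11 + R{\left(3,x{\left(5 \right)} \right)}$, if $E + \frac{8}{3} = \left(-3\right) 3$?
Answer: $\frac{212}{19} \approx 11.158$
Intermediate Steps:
$E = - \frac{35}{3}$ ($E = - \frac{8}{3} - 9 = - \frac{35}{3} \approx -11.667$)
$x{\left(Z \right)} = -3$
$R{\left(m,c \right)} = \frac{3}{19}$ ($R{\left(m,c \right)} = \frac{1}{- \frac{35}{3} + 18} = \frac{1}{\frac{19}{3}} = \frac{3}{19}$)
$11 + R{\left(3,x{\left(5 \right)} \right)} = 11 + \frac{3}{19} = \frac{212}{19}$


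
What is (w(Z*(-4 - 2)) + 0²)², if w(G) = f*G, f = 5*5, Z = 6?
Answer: 810000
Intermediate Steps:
f = 25
w(G) = 25*G
(w(Z*(-4 - 2)) + 0²)² = (25*(6*(-4 - 2)) + 0²)² = (25*(6*(-6)) + 0)² = (25*(-36) + 0)² = (-900 + 0)² = (-900)² = 810000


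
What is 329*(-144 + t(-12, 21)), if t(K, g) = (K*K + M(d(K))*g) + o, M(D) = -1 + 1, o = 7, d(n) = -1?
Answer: 2303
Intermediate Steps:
M(D) = 0
t(K, g) = 7 + K**2 (t(K, g) = (K*K + 0*g) + 7 = (K**2 + 0) + 7 = K**2 + 7 = 7 + K**2)
329*(-144 + t(-12, 21)) = 329*(-144 + (7 + (-12)**2)) = 329*(-144 + (7 + 144)) = 329*(-144 + 151) = 329*7 = 2303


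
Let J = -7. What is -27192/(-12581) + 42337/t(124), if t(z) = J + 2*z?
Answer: 539195069/3032021 ≈ 177.83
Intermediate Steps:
t(z) = -7 + 2*z
-27192/(-12581) + 42337/t(124) = -27192/(-12581) + 42337/(-7 + 2*124) = -27192*(-1/12581) + 42337/(-7 + 248) = 27192/12581 + 42337/241 = 539195069/3032021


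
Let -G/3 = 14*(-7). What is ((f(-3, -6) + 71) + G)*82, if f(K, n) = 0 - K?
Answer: 30176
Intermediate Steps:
f(K, n) = -K
G = 294 (G = -42*(-7) = -3*(-98) = 294)
((f(-3, -6) + 71) + G)*82 = ((-1*(-3) + 71) + 294)*82 = ((3 + 71) + 294)*82 = (74 + 294)*82 = 368*82 = 30176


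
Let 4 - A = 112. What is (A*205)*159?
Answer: -3520260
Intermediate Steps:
A = -108 (A = 4 - 1*112 = 4 - 112 = -108)
(A*205)*159 = -108*205*159 = -22140*159 = -3520260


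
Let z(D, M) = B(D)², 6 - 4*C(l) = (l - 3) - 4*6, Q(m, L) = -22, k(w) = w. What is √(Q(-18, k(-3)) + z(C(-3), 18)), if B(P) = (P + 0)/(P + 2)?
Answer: I*√2581/11 ≈ 4.6185*I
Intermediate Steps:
B(P) = P/(2 + P)
C(l) = 33/4 - l/4 (C(l) = 3/2 - ((l - 3) - 4*6)/4 = 3/2 - ((-3 + l) - 24)/4 = 3/2 - (-27 + l)/4 = 3/2 + (27/4 - l/4) = 33/4 - l/4)
z(D, M) = D²/(2 + D)² (z(D, M) = (D/(2 + D))² = D²/(2 + D)²)
√(Q(-18, k(-3)) + z(C(-3), 18)) = √(-22 + (33/4 - ¼*(-3))²/(2 + (33/4 - ¼*(-3)))²) = √(-22 + (33/4 + ¾)²/(2 + (33/4 + ¾))²) = √(-22 + 9²/(2 + 9)²) = √(-22 + 81/11²) = √(-22 + 81*(1/121)) = √(-22 + 81/121) = √(-2581/121) = I*√2581/11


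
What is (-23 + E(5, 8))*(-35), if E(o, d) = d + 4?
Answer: 385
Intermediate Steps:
E(o, d) = 4 + d
(-23 + E(5, 8))*(-35) = (-23 + (4 + 8))*(-35) = (-23 + 12)*(-35) = -11*(-35) = 385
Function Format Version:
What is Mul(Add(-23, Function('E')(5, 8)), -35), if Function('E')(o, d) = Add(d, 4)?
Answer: 385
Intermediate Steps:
Function('E')(o, d) = Add(4, d)
Mul(Add(-23, Function('E')(5, 8)), -35) = Mul(Add(-23, Add(4, 8)), -35) = Mul(Add(-23, 12), -35) = Mul(-11, -35) = 385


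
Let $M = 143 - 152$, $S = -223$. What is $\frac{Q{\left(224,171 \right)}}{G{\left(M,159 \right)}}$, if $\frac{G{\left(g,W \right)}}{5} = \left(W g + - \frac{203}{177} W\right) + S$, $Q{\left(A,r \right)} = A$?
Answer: $- \frac{13216}{541725} \approx -0.024396$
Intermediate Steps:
$M = -9$
$G{\left(g,W \right)} = -1115 - \frac{1015 W}{177} + 5 W g$ ($G{\left(g,W \right)} = 5 \left(\left(W g + - \frac{203}{177} W\right) - 223\right) = 5 \left(\left(W g + \left(-203\right) \frac{1}{177} W\right) - 223\right) = 5 \left(\left(W g - \frac{203 W}{177}\right) - 223\right) = 5 \left(\left(- \frac{203 W}{177} + W g\right) - 223\right) = 5 \left(-223 - \frac{203 W}{177} + W g\right) = -1115 - \frac{1015 W}{177} + 5 W g$)
$\frac{Q{\left(224,171 \right)}}{G{\left(M,159 \right)}} = \frac{224}{-1115 - \frac{53795}{59} + 5 \cdot 159 \left(-9\right)} = \frac{224}{-1115 - \frac{53795}{59} - 7155} = \frac{224}{- \frac{541725}{59}} = 224 \left(- \frac{59}{541725}\right) = - \frac{13216}{541725}$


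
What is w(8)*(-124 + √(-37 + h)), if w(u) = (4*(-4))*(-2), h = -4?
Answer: -3968 + 32*I*√41 ≈ -3968.0 + 204.9*I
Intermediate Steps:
w(u) = 32 (w(u) = -16*(-2) = 32)
w(8)*(-124 + √(-37 + h)) = 32*(-124 + √(-37 - 4)) = 32*(-124 + √(-41)) = 32*(-124 + I*√41) = -3968 + 32*I*√41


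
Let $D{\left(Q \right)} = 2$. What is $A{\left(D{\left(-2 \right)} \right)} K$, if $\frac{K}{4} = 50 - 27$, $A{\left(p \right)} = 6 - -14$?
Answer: $1840$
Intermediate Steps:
$A{\left(p \right)} = 20$ ($A{\left(p \right)} = 6 + 14 = 20$)
$K = 92$ ($K = 4 \left(50 - 27\right) = 4 \cdot 23 = 92$)
$A{\left(D{\left(-2 \right)} \right)} K = 20 \cdot 92 = 1840$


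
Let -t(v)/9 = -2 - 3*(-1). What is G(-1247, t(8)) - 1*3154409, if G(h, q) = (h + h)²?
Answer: 3065627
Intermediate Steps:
t(v) = -9 (t(v) = -9*(-2 - 3*(-1)) = -9*(-2 + 3) = -9*1 = -9)
G(h, q) = 4*h² (G(h, q) = (2*h)² = 4*h²)
G(-1247, t(8)) - 1*3154409 = 4*(-1247)² - 1*3154409 = 4*1555009 - 3154409 = 6220036 - 3154409 = 3065627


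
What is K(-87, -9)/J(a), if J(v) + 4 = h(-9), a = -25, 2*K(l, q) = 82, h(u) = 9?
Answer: 41/5 ≈ 8.2000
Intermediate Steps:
K(l, q) = 41 (K(l, q) = (1/2)*82 = 41)
J(v) = 5 (J(v) = -4 + 9 = 5)
K(-87, -9)/J(a) = 41/5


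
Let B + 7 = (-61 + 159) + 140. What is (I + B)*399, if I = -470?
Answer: -95361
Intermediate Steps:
B = 231 (B = -7 + ((-61 + 159) + 140) = -7 + (98 + 140) = -7 + 238 = 231)
(I + B)*399 = (-470 + 231)*399 = -239*399 = -95361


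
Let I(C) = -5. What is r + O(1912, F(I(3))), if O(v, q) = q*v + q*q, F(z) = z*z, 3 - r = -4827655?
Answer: 4876083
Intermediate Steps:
r = 4827658 (r = 3 - 1*(-4827655) = 3 + 4827655 = 4827658)
F(z) = z**2
O(v, q) = q**2 + q*v (O(v, q) = q*v + q**2 = q**2 + q*v)
r + O(1912, F(I(3))) = 4827658 + (-5)**2*((-5)**2 + 1912) = 4827658 + 25*(25 + 1912) = 4827658 + 25*1937 = 4827658 + 48425 = 4876083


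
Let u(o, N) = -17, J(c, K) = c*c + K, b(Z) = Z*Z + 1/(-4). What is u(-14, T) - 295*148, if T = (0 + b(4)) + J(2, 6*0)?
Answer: -43677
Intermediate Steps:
b(Z) = -¼ + Z² (b(Z) = Z² - ¼ = -¼ + Z²)
J(c, K) = K + c² (J(c, K) = c² + K = K + c²)
T = 79/4 (T = (0 + (-¼ + 4²)) + (6*0 + 2²) = (0 + (-¼ + 16)) + (0 + 4) = (0 + 63/4) + 4 = 63/4 + 4 = 79/4 ≈ 19.750)
u(-14, T) - 295*148 = -17 - 295*148 = -17 - 43660 = -43677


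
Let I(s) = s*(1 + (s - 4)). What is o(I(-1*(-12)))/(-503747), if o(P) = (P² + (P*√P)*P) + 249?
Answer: -627/26513 - 69984*√3/503747 ≈ -0.26428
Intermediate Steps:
I(s) = s*(-3 + s) (I(s) = s*(1 + (-4 + s)) = s*(-3 + s))
o(P) = 249 + P² + P^(5/2) (o(P) = (P² + P^(3/2)*P) + 249 = (P² + P^(5/2)) + 249 = 249 + P² + P^(5/2))
o(I(-1*(-12)))/(-503747) = (249 + ((-1*(-12))*(-3 - 1*(-12)))² + ((-1*(-12))*(-3 - 1*(-12)))^(5/2))/(-503747) = (249 + (12*(-3 + 12))² + (12*(-3 + 12))^(5/2))*(-1/503747) = (249 + (12*9)² + (12*9)^(5/2))*(-1/503747) = (249 + 108² + 108^(5/2))*(-1/503747) = (249 + 11664 + 69984*√3)*(-1/503747) = (11913 + 69984*√3)*(-1/503747) = -627/26513 - 69984*√3/503747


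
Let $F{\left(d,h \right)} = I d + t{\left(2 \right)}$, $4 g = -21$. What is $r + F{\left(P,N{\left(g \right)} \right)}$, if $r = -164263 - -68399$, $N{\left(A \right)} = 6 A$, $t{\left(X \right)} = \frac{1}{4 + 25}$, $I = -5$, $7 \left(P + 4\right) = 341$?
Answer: $- \frac{19505770}{203} \approx -96088.0$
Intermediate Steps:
$P = \frac{313}{7}$ ($P = -4 + \frac{1}{7} \cdot 341 = -4 + \frac{341}{7} = \frac{313}{7} \approx 44.714$)
$g = - \frac{21}{4}$ ($g = \frac{1}{4} \left(-21\right) = - \frac{21}{4} \approx -5.25$)
$t{\left(X \right)} = \frac{1}{29}$
$F{\left(d,h \right)} = \frac{1}{29} - 5 d$ ($F{\left(d,h \right)} = - 5 d + \frac{1}{29} = \frac{1}{29} - 5 d$)
$r = -95864$ ($r = -164263 + 68399 = -95864$)
$r + F{\left(P,N{\left(g \right)} \right)} = -95864 + \left(\frac{1}{29} - \frac{1565}{7}\right) = -95864 - \frac{45378}{203} = - \frac{19505770}{203}$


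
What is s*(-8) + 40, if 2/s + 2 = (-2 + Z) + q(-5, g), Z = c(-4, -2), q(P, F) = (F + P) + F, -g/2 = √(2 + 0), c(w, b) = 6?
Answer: 872/23 + 64*√2/23 ≈ 41.848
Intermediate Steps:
g = -2*√2 (g = -2*√(2 + 0) = -2*√2 ≈ -2.8284)
q(P, F) = P + 2*F
Z = 6
s = 2/(-3 - 4*√2) (s = 2/(-2 + ((-2 + 6) + (-5 + 2*(-2*√2)))) = 2/(-2 + (4 + (-5 - 4*√2))) = 2/(-2 + (-1 - 4*√2)) = 2/(-3 - 4*√2) ≈ -0.23103)
s*(-8) + 40 = (6/23 - 8*√2/23)*(-8) + 40 = (-48/23 + 64*√2/23) + 40 = 872/23 + 64*√2/23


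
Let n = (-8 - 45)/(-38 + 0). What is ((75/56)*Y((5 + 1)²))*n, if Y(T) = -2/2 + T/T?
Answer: 0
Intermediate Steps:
n = 53/38 (n = -53/(-38) = -53*(-1/38) = 53/38 ≈ 1.3947)
Y(T) = 0 (Y(T) = -2*½ + 1 = -1 + 1 = 0)
((75/56)*Y((5 + 1)²))*n = ((75/56)*0)*(53/38) = 0*(53/38) = 0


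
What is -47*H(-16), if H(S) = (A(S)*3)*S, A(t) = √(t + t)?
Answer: 9024*I*√2 ≈ 12762.0*I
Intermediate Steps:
A(t) = √2*√t (A(t) = √(2*t) = √2*√t)
H(S) = 3*√2*S^(3/2) (H(S) = ((√2*√S)*3)*S = (3*√2*√S)*S = 3*√2*S^(3/2))
-47*H(-16) = -141*√2*(-16)^(3/2) = -141*√2*(-64*I) = -(-9024)*I*√2 = 9024*I*√2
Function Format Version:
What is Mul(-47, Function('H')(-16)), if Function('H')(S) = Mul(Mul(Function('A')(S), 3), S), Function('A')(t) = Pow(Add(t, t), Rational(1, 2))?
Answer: Mul(9024, I, Pow(2, Rational(1, 2))) ≈ Mul(12762., I)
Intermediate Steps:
Function('A')(t) = Mul(Pow(2, Rational(1, 2)), Pow(t, Rational(1, 2))) (Function('A')(t) = Pow(Mul(2, t), Rational(1, 2)) = Mul(Pow(2, Rational(1, 2)), Pow(t, Rational(1, 2))))
Function('H')(S) = Mul(3, Pow(2, Rational(1, 2)), Pow(S, Rational(3, 2))) (Function('H')(S) = Mul(Mul(Mul(Pow(2, Rational(1, 2)), Pow(S, Rational(1, 2))), 3), S) = Mul(Mul(3, Pow(2, Rational(1, 2)), Pow(S, Rational(1, 2))), S) = Mul(3, Pow(2, Rational(1, 2)), Pow(S, Rational(3, 2))))
Mul(-47, Function('H')(-16)) = Mul(-47, Mul(3, Pow(2, Rational(1, 2)), Pow(-16, Rational(3, 2)))) = Mul(-47, Mul(3, Pow(2, Rational(1, 2)), Mul(-64, I))) = Mul(-47, Mul(-192, I, Pow(2, Rational(1, 2)))) = Mul(9024, I, Pow(2, Rational(1, 2)))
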